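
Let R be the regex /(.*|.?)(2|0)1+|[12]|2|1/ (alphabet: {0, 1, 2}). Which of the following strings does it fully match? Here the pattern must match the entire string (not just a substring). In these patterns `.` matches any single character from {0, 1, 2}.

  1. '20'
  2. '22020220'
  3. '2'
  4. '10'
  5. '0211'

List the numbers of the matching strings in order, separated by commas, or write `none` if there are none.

1 → no match
2 → no match
3 → match
4 → no match
5 → match

3, 5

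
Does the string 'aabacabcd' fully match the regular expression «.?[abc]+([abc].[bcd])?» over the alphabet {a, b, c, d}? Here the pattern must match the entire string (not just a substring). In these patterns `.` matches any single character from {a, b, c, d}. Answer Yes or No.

Yes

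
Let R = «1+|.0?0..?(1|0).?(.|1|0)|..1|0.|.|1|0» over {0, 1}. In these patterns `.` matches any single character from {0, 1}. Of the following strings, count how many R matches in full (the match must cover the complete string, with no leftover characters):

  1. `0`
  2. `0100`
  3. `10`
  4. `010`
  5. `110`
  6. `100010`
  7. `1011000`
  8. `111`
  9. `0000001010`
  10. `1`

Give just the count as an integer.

1. `0` → match
2. `0100` → no match
3. `10` → no match
4. `010` → no match
5. `110` → no match
6. `100010` → match
7. `1011000` → match
8. `111` → match
9. `0000001010` → no match
10. `1` → match
Total matched: 5

5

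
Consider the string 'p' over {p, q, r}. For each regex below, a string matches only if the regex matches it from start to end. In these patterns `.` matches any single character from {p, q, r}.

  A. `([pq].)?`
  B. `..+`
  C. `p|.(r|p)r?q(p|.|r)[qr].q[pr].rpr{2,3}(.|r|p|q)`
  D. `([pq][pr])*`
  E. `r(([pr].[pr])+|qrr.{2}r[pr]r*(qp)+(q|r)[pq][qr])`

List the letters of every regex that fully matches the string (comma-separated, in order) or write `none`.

A → no match
B → no match
C → match
D → no match
E → no match — must start with 'r'

C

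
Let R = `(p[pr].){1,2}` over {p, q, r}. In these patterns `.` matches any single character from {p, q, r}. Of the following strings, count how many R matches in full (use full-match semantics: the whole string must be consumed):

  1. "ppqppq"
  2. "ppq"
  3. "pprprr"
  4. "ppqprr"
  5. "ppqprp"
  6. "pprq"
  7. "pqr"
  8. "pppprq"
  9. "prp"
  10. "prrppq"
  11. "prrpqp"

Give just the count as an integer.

8

1 → match
2 → match
3 → match
4 → match
5 → match
6 → no match
7 → no match
8 → match
9 → match
10 → match
11 → no match
Total matched: 8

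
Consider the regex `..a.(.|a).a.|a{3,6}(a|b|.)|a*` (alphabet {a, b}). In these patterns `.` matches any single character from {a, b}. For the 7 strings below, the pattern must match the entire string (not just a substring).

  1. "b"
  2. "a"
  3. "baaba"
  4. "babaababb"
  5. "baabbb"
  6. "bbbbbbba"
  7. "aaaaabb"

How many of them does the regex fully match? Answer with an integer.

1

1 → no match
2 → match
3 → no match
4 → no match
5 → no match
6 → no match
7 → no match
Total matched: 1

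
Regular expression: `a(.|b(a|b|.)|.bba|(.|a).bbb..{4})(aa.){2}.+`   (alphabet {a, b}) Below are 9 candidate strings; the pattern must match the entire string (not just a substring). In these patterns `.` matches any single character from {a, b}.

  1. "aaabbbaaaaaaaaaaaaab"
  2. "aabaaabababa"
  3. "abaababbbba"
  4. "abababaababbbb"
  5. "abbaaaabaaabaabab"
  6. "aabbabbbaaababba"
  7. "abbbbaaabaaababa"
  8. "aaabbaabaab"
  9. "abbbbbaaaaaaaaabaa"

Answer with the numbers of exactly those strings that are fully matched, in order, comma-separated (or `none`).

1 → match
2 → no match
3 → no match
4 → no match
5 → no match
6 → no match
7 → no match
8 → no match
9 → no match

1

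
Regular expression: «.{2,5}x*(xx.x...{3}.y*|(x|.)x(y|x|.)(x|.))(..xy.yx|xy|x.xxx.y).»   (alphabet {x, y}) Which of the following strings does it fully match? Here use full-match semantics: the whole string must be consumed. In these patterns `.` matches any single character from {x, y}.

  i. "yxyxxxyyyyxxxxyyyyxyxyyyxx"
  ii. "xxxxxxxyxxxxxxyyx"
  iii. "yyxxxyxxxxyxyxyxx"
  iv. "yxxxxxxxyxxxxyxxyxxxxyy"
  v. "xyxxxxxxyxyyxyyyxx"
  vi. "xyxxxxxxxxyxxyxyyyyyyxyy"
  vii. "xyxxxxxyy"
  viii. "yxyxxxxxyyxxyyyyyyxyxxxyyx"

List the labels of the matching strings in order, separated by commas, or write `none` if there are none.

i → no match
ii → match
iii → match
iv → no match
v → match
vi → match
vii → match
viii → match

ii, iii, v, vi, vii, viii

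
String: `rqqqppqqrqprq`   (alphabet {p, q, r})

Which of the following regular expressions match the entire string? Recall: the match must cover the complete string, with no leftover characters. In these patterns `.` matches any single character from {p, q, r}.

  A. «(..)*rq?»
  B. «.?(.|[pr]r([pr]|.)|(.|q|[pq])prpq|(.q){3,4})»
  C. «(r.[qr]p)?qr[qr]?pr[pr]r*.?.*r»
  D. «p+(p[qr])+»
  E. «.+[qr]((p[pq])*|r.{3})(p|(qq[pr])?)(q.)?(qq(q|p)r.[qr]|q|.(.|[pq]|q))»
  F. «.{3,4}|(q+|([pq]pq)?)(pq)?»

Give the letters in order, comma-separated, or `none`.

E

A → no match
B → no match
C → no match — must end with `r`
D → no match — must start with `p`
E → match
F → no match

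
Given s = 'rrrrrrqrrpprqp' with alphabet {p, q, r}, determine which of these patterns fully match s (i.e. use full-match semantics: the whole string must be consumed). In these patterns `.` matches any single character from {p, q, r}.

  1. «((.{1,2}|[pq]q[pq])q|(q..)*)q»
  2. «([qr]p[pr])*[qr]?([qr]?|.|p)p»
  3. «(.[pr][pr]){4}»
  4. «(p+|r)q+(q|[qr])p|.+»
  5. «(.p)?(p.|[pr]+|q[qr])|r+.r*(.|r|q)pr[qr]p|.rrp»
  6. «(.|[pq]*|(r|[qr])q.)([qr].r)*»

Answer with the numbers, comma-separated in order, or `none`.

1 → no match — must end with 'q'
2 → no match
3 → no match
4 → match
5 → match
6 → no match

4, 5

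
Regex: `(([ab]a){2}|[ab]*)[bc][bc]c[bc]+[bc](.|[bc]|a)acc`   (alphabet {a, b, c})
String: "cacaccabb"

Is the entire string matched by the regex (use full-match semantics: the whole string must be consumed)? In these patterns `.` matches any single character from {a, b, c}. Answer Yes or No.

Every match must end with "acc", but "cacaccabb" does not.

No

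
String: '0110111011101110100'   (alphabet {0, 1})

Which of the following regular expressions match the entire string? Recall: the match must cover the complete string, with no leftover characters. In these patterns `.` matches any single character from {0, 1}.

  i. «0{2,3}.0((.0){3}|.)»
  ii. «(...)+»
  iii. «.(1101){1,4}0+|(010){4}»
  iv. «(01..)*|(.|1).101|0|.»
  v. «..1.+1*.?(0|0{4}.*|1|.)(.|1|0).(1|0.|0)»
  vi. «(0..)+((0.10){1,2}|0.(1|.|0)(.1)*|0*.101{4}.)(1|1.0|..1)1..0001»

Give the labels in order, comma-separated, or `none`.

i → no match
ii → no match
iii → match
iv → no match
v → match
vi → no match — must end with '0001'

iii, v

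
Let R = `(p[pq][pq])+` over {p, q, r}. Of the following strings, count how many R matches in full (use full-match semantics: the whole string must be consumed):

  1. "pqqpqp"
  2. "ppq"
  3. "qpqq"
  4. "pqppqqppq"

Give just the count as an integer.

1 → match
2 → match
3 → no match — must start with "p"
4 → match
Total matched: 3

3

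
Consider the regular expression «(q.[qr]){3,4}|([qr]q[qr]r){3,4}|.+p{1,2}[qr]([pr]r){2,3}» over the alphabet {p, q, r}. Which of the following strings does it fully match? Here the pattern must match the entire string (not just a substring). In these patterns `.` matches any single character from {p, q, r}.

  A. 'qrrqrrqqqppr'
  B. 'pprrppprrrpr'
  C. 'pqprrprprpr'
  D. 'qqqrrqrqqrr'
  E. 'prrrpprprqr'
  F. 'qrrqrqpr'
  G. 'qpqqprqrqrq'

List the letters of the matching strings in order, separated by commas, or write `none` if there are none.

A → no match
B → match
C → match
D → no match
E → no match
F → no match
G → no match

B, C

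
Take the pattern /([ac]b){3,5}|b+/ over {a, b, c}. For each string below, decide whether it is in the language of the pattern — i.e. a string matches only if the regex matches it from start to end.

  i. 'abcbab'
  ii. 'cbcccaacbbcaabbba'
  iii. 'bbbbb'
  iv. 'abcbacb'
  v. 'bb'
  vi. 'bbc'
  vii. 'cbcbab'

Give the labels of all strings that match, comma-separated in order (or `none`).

i. 'abcbab' → match
ii → no match — must end with 'b'
iii. 'bbbbb' → match
iv. 'abcbacb' → no match
v. 'bb' → match
vi. 'bbc' → no match — must end with 'b'
vii. 'cbcbab' → match

i, iii, v, vii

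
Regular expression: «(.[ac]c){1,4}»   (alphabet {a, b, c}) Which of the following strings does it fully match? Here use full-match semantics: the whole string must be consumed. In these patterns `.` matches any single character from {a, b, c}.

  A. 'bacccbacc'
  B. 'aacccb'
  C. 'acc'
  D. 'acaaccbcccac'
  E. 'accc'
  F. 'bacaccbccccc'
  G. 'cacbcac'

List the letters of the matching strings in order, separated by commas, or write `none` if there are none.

C, F

A → no match
B → no match — must end with 'c'
C → match
D → no match
E → no match
F → match
G → no match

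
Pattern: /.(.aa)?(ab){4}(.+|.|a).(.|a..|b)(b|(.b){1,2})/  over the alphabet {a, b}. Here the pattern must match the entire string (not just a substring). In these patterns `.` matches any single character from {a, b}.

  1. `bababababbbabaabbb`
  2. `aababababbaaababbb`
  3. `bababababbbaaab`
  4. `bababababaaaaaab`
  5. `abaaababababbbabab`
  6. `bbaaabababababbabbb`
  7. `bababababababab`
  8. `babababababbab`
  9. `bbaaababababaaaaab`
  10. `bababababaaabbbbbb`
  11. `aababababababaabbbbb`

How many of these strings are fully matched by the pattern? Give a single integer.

11

1 → match
2 → match
3 → match
4 → match
5 → match
6 → match
7 → match
8 → match
9 → match
10 → match
11 → match
Total matched: 11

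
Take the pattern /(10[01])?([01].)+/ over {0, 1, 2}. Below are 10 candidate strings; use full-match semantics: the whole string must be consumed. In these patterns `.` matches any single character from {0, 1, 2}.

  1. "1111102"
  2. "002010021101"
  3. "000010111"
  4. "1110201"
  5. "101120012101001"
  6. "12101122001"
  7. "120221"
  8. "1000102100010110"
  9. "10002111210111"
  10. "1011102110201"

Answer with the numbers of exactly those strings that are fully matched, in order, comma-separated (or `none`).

5, 10

1 → no match
2 → no match
3 → no match
4 → no match
5 → match
6 → no match
7 → no match
8 → no match
9 → no match
10 → match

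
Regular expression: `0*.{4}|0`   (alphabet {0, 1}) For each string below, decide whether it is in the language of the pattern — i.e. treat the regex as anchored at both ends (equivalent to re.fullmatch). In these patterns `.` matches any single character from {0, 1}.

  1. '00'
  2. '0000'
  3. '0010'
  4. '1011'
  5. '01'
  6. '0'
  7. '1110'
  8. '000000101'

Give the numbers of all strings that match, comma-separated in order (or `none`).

1 → no match
2 → match
3 → match
4 → match
5 → no match
6 → match
7 → match
8 → match

2, 3, 4, 6, 7, 8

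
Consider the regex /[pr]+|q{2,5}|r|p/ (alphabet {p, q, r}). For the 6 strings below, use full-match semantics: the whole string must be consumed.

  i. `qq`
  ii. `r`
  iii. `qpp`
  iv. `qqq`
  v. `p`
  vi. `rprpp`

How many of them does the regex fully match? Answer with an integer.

5

i. `qq` → match
ii. `r` → match
iii. `qpp` → no match
iv. `qqq` → match
v. `p` → match
vi. `rprpp` → match
Total matched: 5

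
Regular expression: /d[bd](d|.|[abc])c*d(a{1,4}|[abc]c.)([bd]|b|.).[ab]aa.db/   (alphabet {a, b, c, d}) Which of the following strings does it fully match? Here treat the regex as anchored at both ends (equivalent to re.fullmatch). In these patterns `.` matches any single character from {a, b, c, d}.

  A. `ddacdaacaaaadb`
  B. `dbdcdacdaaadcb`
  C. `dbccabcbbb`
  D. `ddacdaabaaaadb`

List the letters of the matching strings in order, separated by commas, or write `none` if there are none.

A → match
B → no match — must end with `db`
C. `dbccabcbbb` → no match — must end with `db`
D → match

A, D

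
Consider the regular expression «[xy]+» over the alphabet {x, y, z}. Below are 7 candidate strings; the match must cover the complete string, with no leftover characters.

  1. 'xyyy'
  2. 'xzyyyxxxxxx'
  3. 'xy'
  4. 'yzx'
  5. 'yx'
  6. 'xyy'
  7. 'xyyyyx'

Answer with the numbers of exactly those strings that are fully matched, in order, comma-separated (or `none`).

1, 3, 5, 6, 7

1. 'xyyy' → match
2. 'xzyyyxxxxxx' → no match
3. 'xy' → match
4. 'yzx' → no match
5. 'yx' → match
6. 'xyy' → match
7. 'xyyyyx' → match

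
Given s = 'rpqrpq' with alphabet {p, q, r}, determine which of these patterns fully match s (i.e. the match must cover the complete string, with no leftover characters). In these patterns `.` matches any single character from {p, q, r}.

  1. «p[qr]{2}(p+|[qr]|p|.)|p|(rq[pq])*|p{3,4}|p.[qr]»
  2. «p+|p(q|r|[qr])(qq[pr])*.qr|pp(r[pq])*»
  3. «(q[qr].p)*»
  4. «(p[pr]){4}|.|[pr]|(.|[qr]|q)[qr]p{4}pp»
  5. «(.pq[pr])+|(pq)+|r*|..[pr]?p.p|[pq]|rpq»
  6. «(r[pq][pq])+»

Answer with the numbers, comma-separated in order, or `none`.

1 → no match
2 → no match
3 → no match
4 → no match
5 → no match
6 → match

6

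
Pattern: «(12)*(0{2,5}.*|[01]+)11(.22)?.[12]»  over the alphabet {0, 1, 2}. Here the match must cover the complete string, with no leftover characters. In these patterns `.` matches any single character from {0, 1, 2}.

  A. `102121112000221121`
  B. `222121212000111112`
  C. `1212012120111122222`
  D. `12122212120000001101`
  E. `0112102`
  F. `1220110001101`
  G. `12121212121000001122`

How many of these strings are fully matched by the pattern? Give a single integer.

1

A → no match
B → no match
C → no match
D → no match
E → no match
F → no match
G → match
Total matched: 1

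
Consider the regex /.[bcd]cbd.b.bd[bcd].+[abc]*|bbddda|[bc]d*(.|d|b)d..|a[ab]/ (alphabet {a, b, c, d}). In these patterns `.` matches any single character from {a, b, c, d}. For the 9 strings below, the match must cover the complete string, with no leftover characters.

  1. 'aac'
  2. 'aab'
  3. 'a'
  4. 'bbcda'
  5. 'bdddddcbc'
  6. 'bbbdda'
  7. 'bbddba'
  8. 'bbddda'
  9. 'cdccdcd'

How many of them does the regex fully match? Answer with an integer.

1 → no match
2 → no match
3 → no match
4 → no match
5 → no match
6 → no match
7 → no match
8 → match
9 → no match
Total matched: 1

1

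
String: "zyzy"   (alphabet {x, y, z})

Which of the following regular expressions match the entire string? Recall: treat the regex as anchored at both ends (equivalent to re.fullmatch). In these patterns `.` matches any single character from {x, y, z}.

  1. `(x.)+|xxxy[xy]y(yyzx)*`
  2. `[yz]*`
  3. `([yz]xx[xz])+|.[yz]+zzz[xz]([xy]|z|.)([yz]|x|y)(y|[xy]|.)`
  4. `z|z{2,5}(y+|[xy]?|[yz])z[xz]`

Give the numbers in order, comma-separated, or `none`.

1 → no match
2 → match
3 → no match
4 → no match

2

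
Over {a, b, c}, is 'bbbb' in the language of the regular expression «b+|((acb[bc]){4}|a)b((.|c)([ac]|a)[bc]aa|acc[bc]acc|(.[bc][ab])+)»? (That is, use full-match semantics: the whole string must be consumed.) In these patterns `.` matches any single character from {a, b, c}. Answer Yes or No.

Yes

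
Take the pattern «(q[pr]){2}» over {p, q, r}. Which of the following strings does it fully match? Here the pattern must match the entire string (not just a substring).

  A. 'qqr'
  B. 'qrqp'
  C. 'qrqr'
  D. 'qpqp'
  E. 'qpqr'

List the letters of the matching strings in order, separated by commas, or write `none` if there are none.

A. 'qqr' → no match
B. 'qrqp' → match
C. 'qrqr' → match
D. 'qpqp' → match
E. 'qpqr' → match

B, C, D, E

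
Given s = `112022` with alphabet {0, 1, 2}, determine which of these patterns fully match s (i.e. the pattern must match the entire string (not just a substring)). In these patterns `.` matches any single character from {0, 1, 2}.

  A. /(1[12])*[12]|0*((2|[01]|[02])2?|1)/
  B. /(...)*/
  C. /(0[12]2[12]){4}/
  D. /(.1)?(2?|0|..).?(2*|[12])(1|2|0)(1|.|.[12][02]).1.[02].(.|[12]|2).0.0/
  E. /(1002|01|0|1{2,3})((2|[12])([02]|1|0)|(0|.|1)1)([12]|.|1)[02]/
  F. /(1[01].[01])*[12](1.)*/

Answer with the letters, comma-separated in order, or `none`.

A → no match
B → match
C → no match — must start with `0`
D → no match — must end with `0`
E → match
F → no match

B, E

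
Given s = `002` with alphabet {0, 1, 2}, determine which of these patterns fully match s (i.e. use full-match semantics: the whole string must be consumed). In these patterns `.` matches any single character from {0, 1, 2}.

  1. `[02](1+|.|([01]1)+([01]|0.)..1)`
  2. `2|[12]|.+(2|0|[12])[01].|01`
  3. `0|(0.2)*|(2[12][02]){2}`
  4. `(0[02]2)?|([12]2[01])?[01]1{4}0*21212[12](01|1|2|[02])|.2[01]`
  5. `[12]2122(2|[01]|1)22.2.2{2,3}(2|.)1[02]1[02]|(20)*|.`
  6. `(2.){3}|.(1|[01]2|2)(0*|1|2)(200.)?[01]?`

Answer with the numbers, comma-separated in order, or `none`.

3, 4, 6

1 → no match
2 → no match
3 → match
4 → match
5 → no match
6 → match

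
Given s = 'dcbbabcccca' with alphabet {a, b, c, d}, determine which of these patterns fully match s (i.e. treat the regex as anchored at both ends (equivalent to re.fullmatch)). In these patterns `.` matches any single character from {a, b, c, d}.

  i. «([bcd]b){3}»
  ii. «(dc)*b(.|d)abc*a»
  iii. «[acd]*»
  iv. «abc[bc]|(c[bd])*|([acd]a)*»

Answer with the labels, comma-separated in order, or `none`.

ii

i → no match — must end with 'b'
ii → match
iii → no match
iv → no match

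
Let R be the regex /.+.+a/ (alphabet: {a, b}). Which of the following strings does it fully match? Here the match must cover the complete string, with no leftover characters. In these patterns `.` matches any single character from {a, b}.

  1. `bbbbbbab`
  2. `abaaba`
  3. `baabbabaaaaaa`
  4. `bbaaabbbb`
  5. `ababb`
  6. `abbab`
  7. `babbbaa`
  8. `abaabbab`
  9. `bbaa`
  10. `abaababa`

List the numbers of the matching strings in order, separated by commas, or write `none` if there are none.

1. `bbbbbbab` → no match — must end with `a`
2. `abaaba` → match
3 → match
4. `bbaaabbbb` → no match — must end with `a`
5. `ababb` → no match — must end with `a`
6. `abbab` → no match — must end with `a`
7. `babbbaa` → match
8. `abaabbab` → no match — must end with `a`
9. `bbaa` → match
10. `abaababa` → match

2, 3, 7, 9, 10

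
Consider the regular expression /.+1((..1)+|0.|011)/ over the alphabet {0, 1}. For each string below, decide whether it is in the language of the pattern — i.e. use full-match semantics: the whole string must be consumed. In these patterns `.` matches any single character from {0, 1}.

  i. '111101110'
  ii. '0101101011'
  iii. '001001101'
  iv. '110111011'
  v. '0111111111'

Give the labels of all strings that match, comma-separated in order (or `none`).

i → no match
ii → match
iii → match
iv → match
v → match

ii, iii, iv, v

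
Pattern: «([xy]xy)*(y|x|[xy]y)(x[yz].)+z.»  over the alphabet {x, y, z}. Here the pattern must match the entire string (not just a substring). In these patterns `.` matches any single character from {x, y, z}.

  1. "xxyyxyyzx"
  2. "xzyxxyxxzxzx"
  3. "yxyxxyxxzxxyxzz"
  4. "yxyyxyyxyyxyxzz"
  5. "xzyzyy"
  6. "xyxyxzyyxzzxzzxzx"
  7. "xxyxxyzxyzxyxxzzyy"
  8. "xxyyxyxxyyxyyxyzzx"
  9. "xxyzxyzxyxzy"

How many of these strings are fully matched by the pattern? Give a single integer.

5

1 → match
2 → no match
3 → match
4 → match
5 → no match
6 → no match
7 → no match
8 → match
9 → match
Total matched: 5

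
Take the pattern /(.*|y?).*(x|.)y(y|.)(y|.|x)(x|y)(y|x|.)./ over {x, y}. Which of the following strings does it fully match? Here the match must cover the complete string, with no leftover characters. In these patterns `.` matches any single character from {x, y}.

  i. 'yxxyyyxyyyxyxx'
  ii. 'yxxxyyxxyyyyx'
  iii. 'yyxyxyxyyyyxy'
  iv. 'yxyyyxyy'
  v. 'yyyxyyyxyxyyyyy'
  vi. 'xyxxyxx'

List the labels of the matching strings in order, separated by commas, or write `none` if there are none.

i, iii, iv, vi

i → match
ii → no match
iii → match
iv → match
v → no match
vi → match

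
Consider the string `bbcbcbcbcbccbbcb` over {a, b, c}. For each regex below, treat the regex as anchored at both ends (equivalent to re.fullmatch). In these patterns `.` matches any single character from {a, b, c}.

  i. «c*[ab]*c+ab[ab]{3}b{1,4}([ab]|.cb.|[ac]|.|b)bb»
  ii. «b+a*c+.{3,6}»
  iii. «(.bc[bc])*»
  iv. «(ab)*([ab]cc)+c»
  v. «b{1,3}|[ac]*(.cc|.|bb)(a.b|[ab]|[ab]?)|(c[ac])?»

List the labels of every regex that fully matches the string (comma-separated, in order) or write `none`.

iii

i → no match — must end with `bb`
ii → no match
iii → match
iv → no match — must end with `ccc`
v → no match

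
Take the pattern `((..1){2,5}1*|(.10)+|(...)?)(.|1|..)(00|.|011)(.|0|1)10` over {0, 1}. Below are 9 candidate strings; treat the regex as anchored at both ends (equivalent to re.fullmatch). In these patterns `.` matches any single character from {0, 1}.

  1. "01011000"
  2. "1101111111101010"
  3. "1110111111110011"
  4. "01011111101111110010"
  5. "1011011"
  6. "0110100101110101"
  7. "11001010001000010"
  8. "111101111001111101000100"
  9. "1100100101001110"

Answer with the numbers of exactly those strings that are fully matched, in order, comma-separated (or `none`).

none

1. "01011000" → no match — must end with "10"
2 → no match
3 → no match — must end with "10"
4 → no match
5. "1011011" → no match — must end with "10"
6 → no match — must end with "10"
7 → no match
8 → no match — must end with "10"
9 → no match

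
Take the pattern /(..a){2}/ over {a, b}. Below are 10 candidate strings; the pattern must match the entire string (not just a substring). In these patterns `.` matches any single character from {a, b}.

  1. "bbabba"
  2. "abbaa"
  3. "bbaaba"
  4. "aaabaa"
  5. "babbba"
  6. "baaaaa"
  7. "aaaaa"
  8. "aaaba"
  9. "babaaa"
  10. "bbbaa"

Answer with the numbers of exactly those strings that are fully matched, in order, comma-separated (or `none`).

1, 3, 4, 6

1 → match
2 → no match
3 → match
4 → match
5 → no match
6 → match
7 → no match
8 → no match
9 → no match
10 → no match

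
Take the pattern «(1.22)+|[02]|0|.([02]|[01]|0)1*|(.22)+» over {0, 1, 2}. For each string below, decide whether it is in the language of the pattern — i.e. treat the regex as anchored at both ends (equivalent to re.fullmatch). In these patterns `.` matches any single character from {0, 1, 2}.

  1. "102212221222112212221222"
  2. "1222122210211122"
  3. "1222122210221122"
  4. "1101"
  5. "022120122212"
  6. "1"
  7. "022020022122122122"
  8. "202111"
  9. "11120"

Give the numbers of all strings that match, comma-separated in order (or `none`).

1 → match
2 → no match
3 → match
4. "1101" → no match
5. "022120122212" → no match
6. "1" → no match
7 → no match
8. "202111" → no match
9. "11120" → no match

1, 3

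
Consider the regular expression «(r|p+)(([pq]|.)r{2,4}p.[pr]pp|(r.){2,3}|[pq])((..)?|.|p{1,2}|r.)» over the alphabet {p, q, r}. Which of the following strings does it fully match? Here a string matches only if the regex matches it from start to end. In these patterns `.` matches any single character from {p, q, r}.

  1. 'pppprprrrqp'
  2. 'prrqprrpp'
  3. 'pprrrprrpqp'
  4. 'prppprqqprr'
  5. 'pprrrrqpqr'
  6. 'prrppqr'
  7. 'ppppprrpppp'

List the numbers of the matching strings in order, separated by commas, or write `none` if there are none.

1

1. 'pppprprrrqp' → match
2. 'prrqprrpp' → no match
3. 'pprrrprrpqp' → no match
4. 'prppprqqprr' → no match
5. 'pprrrrqpqr' → no match
6. 'prrppqr' → no match
7. 'ppppprrpppp' → no match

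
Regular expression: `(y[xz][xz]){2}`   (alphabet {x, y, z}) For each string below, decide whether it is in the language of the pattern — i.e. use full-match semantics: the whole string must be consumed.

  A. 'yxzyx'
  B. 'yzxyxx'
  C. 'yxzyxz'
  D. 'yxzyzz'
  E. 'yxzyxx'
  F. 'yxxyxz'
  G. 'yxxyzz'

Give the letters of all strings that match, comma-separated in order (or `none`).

A → no match
B → match
C → match
D → match
E → match
F → match
G → match

B, C, D, E, F, G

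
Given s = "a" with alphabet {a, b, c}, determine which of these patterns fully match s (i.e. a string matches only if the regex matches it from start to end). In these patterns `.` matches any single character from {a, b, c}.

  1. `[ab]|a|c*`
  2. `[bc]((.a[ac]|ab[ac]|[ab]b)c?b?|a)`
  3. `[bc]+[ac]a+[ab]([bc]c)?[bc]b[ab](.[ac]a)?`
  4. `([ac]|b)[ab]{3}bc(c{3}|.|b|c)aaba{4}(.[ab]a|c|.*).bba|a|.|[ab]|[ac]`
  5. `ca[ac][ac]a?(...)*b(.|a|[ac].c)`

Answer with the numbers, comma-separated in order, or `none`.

1, 4

1 → match
2 → no match
3 → no match
4 → match
5 → no match — must start with "ca"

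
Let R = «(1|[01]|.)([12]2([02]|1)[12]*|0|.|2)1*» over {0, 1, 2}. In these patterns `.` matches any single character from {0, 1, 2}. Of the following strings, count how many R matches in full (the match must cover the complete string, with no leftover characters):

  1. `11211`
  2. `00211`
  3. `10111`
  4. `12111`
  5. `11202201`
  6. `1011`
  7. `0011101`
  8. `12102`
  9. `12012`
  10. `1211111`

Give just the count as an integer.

5

1 → match
2 → no match
3 → match
4 → match
5 → no match
6 → match
7 → no match
8 → no match
9 → no match
10 → match
Total matched: 5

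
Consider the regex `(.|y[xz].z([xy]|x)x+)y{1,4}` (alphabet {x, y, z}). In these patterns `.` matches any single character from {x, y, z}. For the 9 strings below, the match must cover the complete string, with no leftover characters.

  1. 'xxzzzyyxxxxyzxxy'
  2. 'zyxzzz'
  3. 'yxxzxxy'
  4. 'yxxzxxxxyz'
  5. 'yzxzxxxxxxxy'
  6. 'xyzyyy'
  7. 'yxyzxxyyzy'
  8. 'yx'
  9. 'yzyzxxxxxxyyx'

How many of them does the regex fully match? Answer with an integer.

1 → no match
2. 'zyxzzz' → no match — must end with 'y'
3. 'yxxzxxy' → match
4. 'yxxzxxxxyz' → no match — must end with 'y'
5. 'yzxzxxxxxxxy' → match
6. 'xyzyyy' → no match
7. 'yxyzxxyyzy' → no match
8. 'yx' → no match — must end with 'y'
9 → no match — must end with 'y'
Total matched: 2

2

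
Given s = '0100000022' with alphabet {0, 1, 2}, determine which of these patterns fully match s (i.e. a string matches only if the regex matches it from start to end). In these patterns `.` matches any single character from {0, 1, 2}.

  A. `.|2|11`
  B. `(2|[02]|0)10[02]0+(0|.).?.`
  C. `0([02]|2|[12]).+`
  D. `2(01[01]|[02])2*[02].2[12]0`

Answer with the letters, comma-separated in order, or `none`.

A → no match
B → match
C → match
D → no match — must start with '2'

B, C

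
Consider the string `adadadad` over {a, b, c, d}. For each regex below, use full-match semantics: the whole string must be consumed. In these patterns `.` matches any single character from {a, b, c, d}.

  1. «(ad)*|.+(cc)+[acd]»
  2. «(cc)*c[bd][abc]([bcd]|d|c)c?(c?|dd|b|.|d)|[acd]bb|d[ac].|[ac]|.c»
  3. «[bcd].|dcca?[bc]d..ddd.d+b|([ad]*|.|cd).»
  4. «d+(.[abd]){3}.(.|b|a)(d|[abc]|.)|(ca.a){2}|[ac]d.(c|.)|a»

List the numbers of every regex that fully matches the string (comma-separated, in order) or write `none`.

1, 3

1 → match
2 → no match
3 → match
4 → no match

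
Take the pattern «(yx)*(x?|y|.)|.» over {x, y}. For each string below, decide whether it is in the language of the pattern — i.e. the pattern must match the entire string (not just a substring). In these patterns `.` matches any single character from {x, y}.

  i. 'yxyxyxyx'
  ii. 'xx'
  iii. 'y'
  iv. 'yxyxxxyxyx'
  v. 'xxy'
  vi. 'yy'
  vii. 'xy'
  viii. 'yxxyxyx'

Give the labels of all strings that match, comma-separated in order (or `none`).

i, iii

i → match
ii → no match
iii → match
iv → no match
v → no match
vi → no match
vii → no match
viii → no match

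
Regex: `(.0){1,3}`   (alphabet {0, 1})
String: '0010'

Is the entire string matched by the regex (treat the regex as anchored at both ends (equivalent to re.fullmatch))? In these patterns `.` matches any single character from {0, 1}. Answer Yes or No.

Yes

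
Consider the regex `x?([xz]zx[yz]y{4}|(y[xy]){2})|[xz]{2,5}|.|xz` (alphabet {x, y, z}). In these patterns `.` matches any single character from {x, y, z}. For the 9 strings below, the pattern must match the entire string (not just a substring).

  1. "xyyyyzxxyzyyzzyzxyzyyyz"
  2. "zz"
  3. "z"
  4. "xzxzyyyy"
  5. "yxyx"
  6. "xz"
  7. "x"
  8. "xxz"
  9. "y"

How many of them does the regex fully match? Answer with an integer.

8

1 → no match
2 → match
3 → match
4 → match
5 → match
6 → match
7 → match
8 → match
9 → match
Total matched: 8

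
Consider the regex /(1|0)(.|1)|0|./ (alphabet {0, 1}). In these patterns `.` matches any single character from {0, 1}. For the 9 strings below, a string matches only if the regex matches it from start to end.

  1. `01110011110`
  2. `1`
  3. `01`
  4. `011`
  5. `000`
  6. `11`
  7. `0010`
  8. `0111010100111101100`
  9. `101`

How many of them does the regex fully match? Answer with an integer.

3

1 → no match
2 → match
3 → match
4 → no match
5 → no match
6 → match
7 → no match
8 → no match
9 → no match
Total matched: 3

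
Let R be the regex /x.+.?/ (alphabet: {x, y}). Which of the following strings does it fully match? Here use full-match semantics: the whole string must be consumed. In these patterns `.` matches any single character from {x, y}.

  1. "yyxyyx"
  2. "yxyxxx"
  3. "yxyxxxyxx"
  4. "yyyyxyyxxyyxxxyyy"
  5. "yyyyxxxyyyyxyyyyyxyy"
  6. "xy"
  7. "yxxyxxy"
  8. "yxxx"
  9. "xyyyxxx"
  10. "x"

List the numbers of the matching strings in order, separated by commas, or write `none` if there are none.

1 → no match — must start with "x"
2 → no match — must start with "x"
3 → no match — must start with "x"
4 → no match — must start with "x"
5 → no match — must start with "x"
6 → match
7 → no match — must start with "x"
8 → no match — must start with "x"
9 → match
10 → no match

6, 9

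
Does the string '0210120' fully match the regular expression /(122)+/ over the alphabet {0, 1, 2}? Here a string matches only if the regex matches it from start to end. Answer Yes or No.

Every match must start with '122', but '0210120' does not.

No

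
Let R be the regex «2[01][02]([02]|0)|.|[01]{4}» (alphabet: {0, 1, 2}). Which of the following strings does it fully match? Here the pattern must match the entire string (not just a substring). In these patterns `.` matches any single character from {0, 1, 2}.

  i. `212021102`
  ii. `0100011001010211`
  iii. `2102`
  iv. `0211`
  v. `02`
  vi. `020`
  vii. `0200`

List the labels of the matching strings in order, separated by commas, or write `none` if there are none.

iii

i → no match
ii → no match
iii → match
iv → no match
v → no match
vi → no match
vii → no match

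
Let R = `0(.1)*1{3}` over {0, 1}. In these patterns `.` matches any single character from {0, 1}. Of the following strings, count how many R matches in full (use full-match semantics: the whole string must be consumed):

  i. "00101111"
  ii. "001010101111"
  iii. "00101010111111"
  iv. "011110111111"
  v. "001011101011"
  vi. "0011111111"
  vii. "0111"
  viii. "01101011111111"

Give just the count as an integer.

7

i → match
ii → match
iii → match
iv → match
v → no match
vi → match
vii → match
viii → match
Total matched: 7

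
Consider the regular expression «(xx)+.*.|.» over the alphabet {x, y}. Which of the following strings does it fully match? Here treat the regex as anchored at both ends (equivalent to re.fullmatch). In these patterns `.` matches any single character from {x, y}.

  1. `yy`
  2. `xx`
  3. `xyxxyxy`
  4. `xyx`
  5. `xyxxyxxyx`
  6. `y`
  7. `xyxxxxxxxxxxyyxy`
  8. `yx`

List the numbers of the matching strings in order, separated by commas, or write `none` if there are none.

6

1. `yy` → no match
2. `xx` → no match
3. `xyxxyxy` → no match
4. `xyx` → no match
5. `xyxxyxxyx` → no match
6. `y` → match
7 → no match
8. `yx` → no match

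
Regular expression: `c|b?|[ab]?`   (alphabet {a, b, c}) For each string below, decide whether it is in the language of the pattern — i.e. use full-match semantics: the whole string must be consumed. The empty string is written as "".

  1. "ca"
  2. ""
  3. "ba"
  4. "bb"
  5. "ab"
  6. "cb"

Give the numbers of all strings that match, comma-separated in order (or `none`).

1 → no match
2 → match
3 → no match
4 → no match
5 → no match
6 → no match

2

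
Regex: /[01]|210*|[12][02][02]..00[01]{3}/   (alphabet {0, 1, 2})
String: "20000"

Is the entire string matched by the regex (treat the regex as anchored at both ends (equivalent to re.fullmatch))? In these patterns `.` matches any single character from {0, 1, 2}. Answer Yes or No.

No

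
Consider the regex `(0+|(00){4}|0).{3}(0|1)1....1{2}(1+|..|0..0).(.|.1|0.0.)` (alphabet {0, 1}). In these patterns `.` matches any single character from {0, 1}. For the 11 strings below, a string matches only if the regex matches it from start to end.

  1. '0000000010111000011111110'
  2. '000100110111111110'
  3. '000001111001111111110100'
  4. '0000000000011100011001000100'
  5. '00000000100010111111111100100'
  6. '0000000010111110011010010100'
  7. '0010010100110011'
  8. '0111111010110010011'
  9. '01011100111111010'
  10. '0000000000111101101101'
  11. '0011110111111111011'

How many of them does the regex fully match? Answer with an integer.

10

1 → match
2 → match
3 → match
4 → match
5 → match
6 → match
7 → match
8 → match
9 → no match
10 → match
11 → match
Total matched: 10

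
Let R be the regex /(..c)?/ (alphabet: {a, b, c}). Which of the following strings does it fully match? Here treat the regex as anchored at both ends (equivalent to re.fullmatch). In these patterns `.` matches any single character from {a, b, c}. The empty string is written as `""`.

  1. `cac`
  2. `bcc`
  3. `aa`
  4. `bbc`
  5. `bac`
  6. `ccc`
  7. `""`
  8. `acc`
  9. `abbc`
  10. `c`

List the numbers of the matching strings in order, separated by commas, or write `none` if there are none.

1 → match
2 → match
3 → no match
4 → match
5 → match
6 → match
7 → match
8 → match
9 → no match
10 → no match

1, 2, 4, 5, 6, 7, 8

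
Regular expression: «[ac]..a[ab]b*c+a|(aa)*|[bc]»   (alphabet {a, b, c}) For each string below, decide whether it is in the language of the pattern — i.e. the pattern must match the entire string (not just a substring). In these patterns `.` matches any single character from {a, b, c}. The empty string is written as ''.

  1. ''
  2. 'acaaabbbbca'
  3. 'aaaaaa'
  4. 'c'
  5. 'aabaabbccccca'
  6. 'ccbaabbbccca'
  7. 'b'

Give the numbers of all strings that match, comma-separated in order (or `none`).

1, 2, 3, 4, 5, 6, 7

1 → match
2 → match
3 → match
4 → match
5 → match
6 → match
7 → match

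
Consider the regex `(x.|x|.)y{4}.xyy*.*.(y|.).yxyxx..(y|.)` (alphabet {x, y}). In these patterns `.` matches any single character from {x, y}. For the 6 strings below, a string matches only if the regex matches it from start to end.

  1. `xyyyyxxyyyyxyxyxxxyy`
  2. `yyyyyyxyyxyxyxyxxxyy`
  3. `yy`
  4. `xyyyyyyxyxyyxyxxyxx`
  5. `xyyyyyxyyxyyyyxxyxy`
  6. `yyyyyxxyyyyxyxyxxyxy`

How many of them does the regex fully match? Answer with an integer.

1 → match
2 → match
3 → no match
4 → no match
5 → no match
6 → match
Total matched: 3

3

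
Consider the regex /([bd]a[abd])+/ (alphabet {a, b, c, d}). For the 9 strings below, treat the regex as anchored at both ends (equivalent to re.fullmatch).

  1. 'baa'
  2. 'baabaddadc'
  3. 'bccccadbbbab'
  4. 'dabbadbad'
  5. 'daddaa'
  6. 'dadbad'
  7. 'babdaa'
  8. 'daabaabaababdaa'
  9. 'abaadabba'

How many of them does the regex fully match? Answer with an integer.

1 → match
2 → no match
3 → no match
4 → match
5 → match
6 → match
7 → match
8 → match
9 → no match
Total matched: 6

6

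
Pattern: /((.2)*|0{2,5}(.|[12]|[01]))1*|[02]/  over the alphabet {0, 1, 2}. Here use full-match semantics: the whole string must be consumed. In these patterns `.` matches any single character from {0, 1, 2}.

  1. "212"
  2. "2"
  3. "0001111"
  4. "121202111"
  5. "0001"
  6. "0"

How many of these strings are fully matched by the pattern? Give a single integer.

1 → no match
2 → match
3 → match
4 → match
5 → match
6 → match
Total matched: 5

5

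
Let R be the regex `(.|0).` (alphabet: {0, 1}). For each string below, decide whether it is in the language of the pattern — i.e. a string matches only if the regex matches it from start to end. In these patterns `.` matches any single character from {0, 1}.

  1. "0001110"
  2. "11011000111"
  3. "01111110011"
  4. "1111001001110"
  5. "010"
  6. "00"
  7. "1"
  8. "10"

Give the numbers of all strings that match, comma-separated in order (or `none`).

6, 8

1. "0001110" → no match
2. "11011000111" → no match
3. "01111110011" → no match
4 → no match
5. "010" → no match
6. "00" → match
7. "1" → no match
8. "10" → match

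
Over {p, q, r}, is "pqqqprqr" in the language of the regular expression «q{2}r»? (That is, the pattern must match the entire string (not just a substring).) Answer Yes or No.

Every match must start with "q", but "pqqqprqr" does not.

No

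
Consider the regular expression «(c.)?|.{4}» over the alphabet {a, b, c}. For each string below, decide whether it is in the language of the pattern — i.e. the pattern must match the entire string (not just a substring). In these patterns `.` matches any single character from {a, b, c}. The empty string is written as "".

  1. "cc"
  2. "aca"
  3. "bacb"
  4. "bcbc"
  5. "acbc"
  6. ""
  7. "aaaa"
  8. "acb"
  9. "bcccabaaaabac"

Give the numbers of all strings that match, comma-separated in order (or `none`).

1. "cc" → match
2. "aca" → no match
3. "bacb" → match
4. "bcbc" → match
5. "acbc" → match
6. "" → match
7. "aaaa" → match
8. "acb" → no match
9 → no match

1, 3, 4, 5, 6, 7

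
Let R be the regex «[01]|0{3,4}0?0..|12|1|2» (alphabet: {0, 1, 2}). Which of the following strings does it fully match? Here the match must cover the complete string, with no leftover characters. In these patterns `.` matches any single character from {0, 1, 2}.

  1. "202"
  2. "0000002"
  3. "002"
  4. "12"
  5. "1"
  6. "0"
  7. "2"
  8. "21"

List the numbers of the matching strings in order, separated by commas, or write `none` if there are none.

2, 4, 5, 6, 7

1 → no match
2 → match
3 → no match
4 → match
5 → match
6 → match
7 → match
8 → no match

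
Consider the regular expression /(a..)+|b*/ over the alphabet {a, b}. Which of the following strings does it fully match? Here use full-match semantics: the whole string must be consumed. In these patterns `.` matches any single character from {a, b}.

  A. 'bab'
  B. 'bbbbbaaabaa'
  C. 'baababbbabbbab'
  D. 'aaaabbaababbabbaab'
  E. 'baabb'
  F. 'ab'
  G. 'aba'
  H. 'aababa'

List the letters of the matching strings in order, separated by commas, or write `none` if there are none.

D, G, H

A → no match
B → no match
C → no match
D → match
E → no match
F → no match
G → match
H → match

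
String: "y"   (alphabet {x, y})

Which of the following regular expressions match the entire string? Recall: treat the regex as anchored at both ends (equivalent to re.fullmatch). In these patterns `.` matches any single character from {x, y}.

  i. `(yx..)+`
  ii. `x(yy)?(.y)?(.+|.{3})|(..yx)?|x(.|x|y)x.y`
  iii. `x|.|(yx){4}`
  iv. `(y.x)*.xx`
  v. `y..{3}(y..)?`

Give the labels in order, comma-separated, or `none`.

iii

i → no match — must start with "yx"
ii → no match
iii → match
iv → no match — must end with "xx"
v → no match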